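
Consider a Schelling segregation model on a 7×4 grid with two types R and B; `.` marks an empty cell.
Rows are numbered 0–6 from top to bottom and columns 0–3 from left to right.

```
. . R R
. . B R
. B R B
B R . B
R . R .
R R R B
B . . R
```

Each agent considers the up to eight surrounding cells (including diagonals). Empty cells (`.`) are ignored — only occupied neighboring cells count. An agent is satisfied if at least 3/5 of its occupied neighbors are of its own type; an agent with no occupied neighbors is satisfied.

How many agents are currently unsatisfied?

Row 0: (0,2)R 2/3 ✓ · (0,3)R 2/3 ✓
Row 1: (1,2)B 2/6 ✗ · (1,3)R 3/5 ✓
Row 2: (2,1)B 2/4 ✗ · (2,2)R 2/6 ✗ · (2,3)B 2/4 ✗
Row 3: (3,0)B 1/3 ✗ · (3,1)R 3/5 ✓ · (3,3)B 1/3 ✗
Row 4: (4,0)R 3/4 ✓ · (4,2)R 3/5 ✓
Row 5: (5,0)R 2/3 ✓ · (5,1)R 4/5 ✓ · (5,2)R 3/4 ✓ · (5,3)B 0/3 ✗
Row 6: (6,0)B 0/2 ✗ · (6,3)R 1/2 ✗
Unsatisfied: (1,2), (2,1), (2,2), (2,3), (3,0), (3,3), (5,3), (6,0), (6,3) — 9 in total.

9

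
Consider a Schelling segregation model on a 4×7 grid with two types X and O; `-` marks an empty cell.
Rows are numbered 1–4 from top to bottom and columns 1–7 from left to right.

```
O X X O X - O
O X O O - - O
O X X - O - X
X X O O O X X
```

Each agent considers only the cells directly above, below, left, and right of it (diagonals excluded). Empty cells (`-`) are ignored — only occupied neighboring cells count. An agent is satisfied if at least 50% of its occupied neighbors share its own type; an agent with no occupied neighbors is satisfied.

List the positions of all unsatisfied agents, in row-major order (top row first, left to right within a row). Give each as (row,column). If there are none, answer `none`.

(1,3), (1,4), (1,5), (2,3), (3,1), (3,3), (4,3)

Row 1: (1,1)O 1/2 ✓ · (1,2)X 2/3 ✓ · (1,3)X 1/3 ✗ · (1,4)O 1/3 ✗ · (1,5)X 0/1 ✗ · (1,7)O 1/1 ✓
Row 2: (2,1)O 2/3 ✓ · (2,2)X 2/4 ✓ · (2,3)O 1/4 ✗ · (2,4)O 2/2 ✓ · (2,7)O 1/2 ✓
Row 3: (3,1)O 1/3 ✗ · (3,2)X 3/4 ✓ · (3,3)X 1/3 ✗ · (3,5)O 1/1 ✓ · (3,7)X 1/2 ✓
Row 4: (4,1)X 1/2 ✓ · (4,2)X 2/3 ✓ · (4,3)O 1/3 ✗ · (4,4)O 2/2 ✓ · (4,5)O 2/3 ✓ · (4,6)X 1/2 ✓ · (4,7)X 2/2 ✓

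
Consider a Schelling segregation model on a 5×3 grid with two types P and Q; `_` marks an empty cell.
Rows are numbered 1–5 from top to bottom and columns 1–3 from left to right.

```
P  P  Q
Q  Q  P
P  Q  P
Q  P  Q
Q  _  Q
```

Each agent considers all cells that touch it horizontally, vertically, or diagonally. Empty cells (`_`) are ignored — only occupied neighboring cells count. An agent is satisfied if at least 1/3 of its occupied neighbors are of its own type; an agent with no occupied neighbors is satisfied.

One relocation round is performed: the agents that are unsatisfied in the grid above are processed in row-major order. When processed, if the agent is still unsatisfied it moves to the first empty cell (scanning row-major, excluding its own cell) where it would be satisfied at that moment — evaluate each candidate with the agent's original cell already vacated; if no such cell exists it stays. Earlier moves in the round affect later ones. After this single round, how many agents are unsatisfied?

Initially unsatisfied (in order): (3,1), (4,2).
  (3,1): no empty cell satisfies it; stays.
  (4,2): no empty cell satisfies it; stays.
Resulting grid:
P P Q
Q Q P
P Q P
Q P Q
Q _ Q
Unsatisfied now: (3,1), (4,2).

2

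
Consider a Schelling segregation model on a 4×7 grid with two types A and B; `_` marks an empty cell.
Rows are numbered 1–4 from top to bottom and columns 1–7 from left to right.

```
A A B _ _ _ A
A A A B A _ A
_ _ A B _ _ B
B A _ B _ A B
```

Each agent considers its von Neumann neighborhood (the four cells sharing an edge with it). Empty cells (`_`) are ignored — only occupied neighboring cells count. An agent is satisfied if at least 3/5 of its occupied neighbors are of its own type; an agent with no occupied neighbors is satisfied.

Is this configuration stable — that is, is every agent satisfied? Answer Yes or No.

No

Row 1: (1,1)A 2/2 ✓ · (1,2)A 2/3 ✓ · (1,3)B 0/2 ✗ · (1,7)A 1/1 ✓
Row 2: (2,1)A 2/2 ✓ · (2,2)A 3/3 ✓ · (2,3)A 2/4 ✗ · (2,4)B 1/3 ✗ · (2,5)A 0/1 ✗ · (2,7)A 1/2 ✗
Row 3: (3,3)A 1/2 ✗ · (3,4)B 2/3 ✓ · (3,7)B 1/2 ✗
Row 4: (4,1)B 0/1 ✗ · (4,2)A 0/1 ✗ · (4,4)B 1/1 ✓ · (4,6)A 0/1 ✗ · (4,7)B 1/2 ✗
For instance (1,3) has only 0/2 same-type neighbors, below 3/5.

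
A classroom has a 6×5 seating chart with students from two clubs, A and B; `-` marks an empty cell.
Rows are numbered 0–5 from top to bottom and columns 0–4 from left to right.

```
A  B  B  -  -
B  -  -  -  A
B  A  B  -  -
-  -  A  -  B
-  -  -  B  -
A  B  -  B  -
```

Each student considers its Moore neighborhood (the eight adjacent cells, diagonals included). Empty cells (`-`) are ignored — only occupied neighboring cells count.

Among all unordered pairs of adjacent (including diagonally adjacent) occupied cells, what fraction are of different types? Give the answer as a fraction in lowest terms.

Scan each occupied cell's neighbors to the right and below (and the two forward diagonals) so each pair is counted once.
Row 0: A(0,0)–B(0,1)≠ A(0,0)–B(1,0)≠ B(0,1)–B(0,2)= B(0,1)–B(1,0)=  → 2/4 unlike.
Row 1: B(1,0)–B(2,0)= B(1,0)–A(2,1)≠  → 1/2 unlike.
Row 2: B(2,0)–A(2,1)≠ A(2,1)–B(2,2)≠ A(2,1)–A(3,2)= B(2,2)–A(3,2)≠  → 3/4 unlike.
Row 3: A(3,2)–B(4,3)≠ B(3,4)–B(4,3)=  → 1/2 unlike.
Row 4: B(4,3)–B(5,3)=  → 0/1 unlike.
Row 5: A(5,0)–B(5,1)≠  → 1/1 unlike.
Total adjacent occupied pairs: 14; unlike-type pairs: 8.
8/14 reduces to 4/7.

4/7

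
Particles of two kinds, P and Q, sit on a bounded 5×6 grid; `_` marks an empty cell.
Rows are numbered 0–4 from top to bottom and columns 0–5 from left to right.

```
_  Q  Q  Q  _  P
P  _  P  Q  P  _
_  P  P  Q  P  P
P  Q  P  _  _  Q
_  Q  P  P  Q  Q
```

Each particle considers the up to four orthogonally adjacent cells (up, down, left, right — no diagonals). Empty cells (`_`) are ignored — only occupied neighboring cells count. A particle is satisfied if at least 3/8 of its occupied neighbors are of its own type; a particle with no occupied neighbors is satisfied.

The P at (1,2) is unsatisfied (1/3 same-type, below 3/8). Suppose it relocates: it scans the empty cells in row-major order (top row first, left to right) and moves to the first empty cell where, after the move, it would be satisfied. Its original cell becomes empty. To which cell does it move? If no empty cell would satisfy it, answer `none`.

(0,0)

Vacating (1,2). Empty cells in order:
  (0,0): 1/2 same-type → satisfied — stop here.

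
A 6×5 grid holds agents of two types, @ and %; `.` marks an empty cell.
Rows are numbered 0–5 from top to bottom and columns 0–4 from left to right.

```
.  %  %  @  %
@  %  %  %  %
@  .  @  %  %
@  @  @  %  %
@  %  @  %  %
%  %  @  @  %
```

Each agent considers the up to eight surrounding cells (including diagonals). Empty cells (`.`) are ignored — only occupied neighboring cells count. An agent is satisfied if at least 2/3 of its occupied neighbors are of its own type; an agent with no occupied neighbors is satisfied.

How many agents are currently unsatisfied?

(0,1)% 3/4 ok
(0,2)% 4/5 ok
(0,3)@ 0/5 unhappy
(0,4)% 2/3 ok
(1,0)@ 1/3 unhappy
(1,1)% 3/6 unhappy
(1,2)% 5/7 ok
(1,3)% 6/8 ok
(1,4)% 4/5 ok
(2,0)@ 3/4 ok
(2,2)@ 2/7 unhappy
(2,3)% 6/8 ok
(2,4)% 5/5 ok
(3,0)@ 3/4 ok
(3,1)@ 6/7 ok
(3,2)@ 3/7 unhappy
(3,3)% 5/8 unhappy
(3,4)% 5/5 ok
(4,0)@ 2/5 unhappy
(4,1)% 2/8 unhappy
(4,2)@ 4/8 unhappy
(4,3)% 4/8 unhappy
(4,4)% 4/5 ok
(5,0)% 2/3 ok
(5,1)% 2/5 unhappy
(5,2)@ 2/5 unhappy
(5,3)@ 2/5 unhappy
(5,4)% 2/3 ok
Unsatisfied: (0,3), (1,0), (1,1), (2,2), (3,2), (3,3), (4,0), (4,1), (4,2), (4,3), (5,1), (5,2), (5,3) — 13 in total.

13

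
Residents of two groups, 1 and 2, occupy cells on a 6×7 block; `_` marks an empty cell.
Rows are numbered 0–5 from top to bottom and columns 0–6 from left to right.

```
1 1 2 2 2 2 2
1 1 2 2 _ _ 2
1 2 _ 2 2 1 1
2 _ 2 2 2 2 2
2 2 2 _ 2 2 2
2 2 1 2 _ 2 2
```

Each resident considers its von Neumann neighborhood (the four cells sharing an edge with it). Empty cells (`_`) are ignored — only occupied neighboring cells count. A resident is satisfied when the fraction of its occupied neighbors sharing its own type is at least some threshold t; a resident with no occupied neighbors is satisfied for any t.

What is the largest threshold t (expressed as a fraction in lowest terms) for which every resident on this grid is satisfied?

(0,0)1 2/2
(0,1)1 2/3
(0,2)2 2/3
(0,3)2 3/3
(0,4)2 2/2
(0,5)2 2/2
(0,6)2 2/2
(1,0)1 3/3
(1,1)1 2/4
(1,2)2 2/3
(1,3)2 3/3
(1,6)2 1/2
(2,0)1 1/3
(2,1)2 0/2
(2,3)2 3/3
(2,4)2 2/3
(2,5)1 1/3
(2,6)1 1/3
(3,0)2 1/2
(3,2)2 2/2
(3,3)2 3/3
(3,4)2 4/4
(3,5)2 3/4
(3,6)2 2/3
(4,0)2 3/3
(4,1)2 3/3
(4,2)2 2/3
(4,4)2 2/2
(4,5)2 4/4
(4,6)2 3/3
(5,0)2 2/2
(5,1)2 2/3
(5,2)1 0/3
(5,3)2 0/1
(5,5)2 2/2
(5,6)2 2/2
The smallest same-type fraction is 0/2 at (2,1), which reduces to 0/1. Any threshold above that leaves this resident unsatisfied.

0/1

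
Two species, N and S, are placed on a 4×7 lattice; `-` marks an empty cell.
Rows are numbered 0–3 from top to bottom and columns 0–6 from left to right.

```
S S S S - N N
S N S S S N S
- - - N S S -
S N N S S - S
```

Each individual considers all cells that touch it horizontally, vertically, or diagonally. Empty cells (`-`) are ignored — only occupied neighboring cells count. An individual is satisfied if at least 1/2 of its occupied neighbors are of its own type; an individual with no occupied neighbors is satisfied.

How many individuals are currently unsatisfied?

5

(0,0)S 2/3 ✓
(0,1)S 4/5 ✓
(0,2)S 4/5 ✓
(0,3)S 4/4 ✓
(0,5)N 2/4 ✓
(0,6)N 2/3 ✓
(1,0)S 2/3 ✓
(1,1)N 0/5 ✗
(1,2)S 4/6 ✓
(1,3)S 5/6 ✓
(1,4)S 4/7 ✓
(1,5)N 2/6 ✗
(1,6)S 1/4 ✗
(2,3)N 1/7 ✗
(2,4)S 5/7 ✓
(2,5)S 5/6 ✓
(3,0)S 0/1 ✗
(3,1)N 1/2 ✓
(3,2)N 2/3 ✓
(3,3)S 2/4 ✓
(3,4)S 3/4 ✓
(3,6)S 1/1 ✓
Unsatisfied: (1,1), (1,5), (1,6), (2,3), (3,0) — 5 in total.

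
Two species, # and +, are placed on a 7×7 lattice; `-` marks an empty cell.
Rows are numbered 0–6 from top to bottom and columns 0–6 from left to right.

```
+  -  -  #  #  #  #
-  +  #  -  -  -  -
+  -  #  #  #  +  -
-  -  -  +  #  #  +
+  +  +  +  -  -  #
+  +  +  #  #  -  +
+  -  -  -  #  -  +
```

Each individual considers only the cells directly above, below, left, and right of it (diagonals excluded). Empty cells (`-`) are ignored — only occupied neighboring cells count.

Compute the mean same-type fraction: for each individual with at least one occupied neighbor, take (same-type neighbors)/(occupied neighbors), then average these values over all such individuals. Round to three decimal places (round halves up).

Row 0: (0,0)+ — no occupied neighbors · (0,3)# 1/1 · (0,4)# 2/2 · (0,5)# 2/2 · (0,6)# 1/1
Row 1: (1,1)+ 0/1 · (1,2)# 1/2
Row 2: (2,0)+ — no occupied neighbors · (2,2)# 2/2 · (2,3)# 2/3 · (2,4)# 2/3 · (2,5)+ 0/2
Row 3: (3,3)+ 1/3 · (3,4)# 2/3 · (3,5)# 1/3 · (3,6)+ 0/2
Row 4: (4,0)+ 2/2 · (4,1)+ 3/3 · (4,2)+ 3/3 · (4,3)+ 2/3 · (4,6)# 0/2
Row 5: (5,0)+ 3/3 · (5,1)+ 3/3 · (5,2)+ 2/3 · (5,3)# 1/3 · (5,4)# 2/2 · (5,6)+ 1/2
Row 6: (6,0)+ 1/1 · (6,4)# 1/1 · (6,6)+ 1/1
Sum over 28 individuals: 1/1 + 2/2 + 2/2 + 1/1 + 0/1 + 1/2 + 2/2 + 2/3 + 2/3 + 0/2 + 1/3 + 2/3 + 1/3 + 0/2 + 2/2 + 3/3 + 3/3 + 2/3 + 0/2 + 3/3 + 3/3 + 2/3 + 1/3 + 2/2 + 1/2 + 1/1 + 1/1 + 1/1 = 58/3; mean = 58/3 ÷ 28 = 29/42 = 0.690476… → 0.690.

0.690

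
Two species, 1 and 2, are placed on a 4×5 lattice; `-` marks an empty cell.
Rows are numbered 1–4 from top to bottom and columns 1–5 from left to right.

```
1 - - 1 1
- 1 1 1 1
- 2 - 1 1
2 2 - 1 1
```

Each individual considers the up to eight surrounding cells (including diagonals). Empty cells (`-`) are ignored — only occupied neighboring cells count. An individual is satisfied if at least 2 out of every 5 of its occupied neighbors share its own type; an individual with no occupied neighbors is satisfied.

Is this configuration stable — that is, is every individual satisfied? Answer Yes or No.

Yes

(1,1)1 1/1 ok
(1,4)1 4/4 ok
(1,5)1 3/3 ok
(2,2)1 2/3 ok
(2,3)1 4/5 ok
(2,4)1 6/6 ok
(2,5)1 5/5 ok
(3,2)2 2/4 ok
(3,4)1 6/6 ok
(3,5)1 5/5 ok
(4,1)2 2/2 ok
(4,2)2 2/2 ok
(4,4)1 3/3 ok
(4,5)1 3/3 ok
All meet the threshold, so the configuration is stable.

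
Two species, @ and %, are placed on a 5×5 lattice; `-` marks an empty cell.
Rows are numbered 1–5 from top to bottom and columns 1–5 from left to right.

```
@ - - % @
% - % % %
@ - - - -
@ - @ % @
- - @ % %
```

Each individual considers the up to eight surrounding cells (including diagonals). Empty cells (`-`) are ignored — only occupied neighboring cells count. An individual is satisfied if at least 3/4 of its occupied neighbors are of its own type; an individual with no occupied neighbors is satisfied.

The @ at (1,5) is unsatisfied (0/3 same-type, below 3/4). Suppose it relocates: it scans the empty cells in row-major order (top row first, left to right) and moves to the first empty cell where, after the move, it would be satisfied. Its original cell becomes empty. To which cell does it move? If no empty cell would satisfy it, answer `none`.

Vacating (1,5). Empty cells in order:
  (1,2): 1/3 same-type → still unsatisfied.
  (1,3): 0/3 same-type → still unsatisfied.
  (2,2): 2/4 same-type → still unsatisfied.
  (3,2): 3/5 same-type → still unsatisfied.
  (3,3): 1/4 same-type → still unsatisfied.
  (3,4): 2/6 same-type → still unsatisfied.
  (3,5): 1/4 same-type → still unsatisfied.
  (4,2): 4/4 same-type → satisfied — stop here.

(4,2)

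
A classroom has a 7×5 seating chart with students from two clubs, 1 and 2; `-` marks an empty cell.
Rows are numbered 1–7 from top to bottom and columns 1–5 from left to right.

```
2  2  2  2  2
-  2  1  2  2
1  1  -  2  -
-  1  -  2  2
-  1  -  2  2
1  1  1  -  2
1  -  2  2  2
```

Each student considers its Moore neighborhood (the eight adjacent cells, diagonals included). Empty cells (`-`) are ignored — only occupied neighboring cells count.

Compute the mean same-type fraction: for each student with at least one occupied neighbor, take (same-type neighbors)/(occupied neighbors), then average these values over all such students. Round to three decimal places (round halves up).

0.813

Row 1: (1,1)2 2/2 · (1,2)2 3/4 · (1,3)2 4/5 · (1,4)2 4/5 · (1,5)2 3/3
Row 2: (2,2)2 3/6 · (2,3)1 1/7 · (2,4)2 5/6 · (2,5)2 4/4
Row 3: (3,1)1 2/3 · (3,2)1 3/4 · (3,4)2 4/5
Row 4: (4,2)1 3/3 · (4,4)2 4/4 · (4,5)2 4/4
Row 5: (5,2)1 4/4 · (5,4)2 4/5 · (5,5)2 4/4
Row 6: (6,1)1 3/3 · (6,2)1 4/5 · (6,3)1 2/5 · (6,5)2 4/4
Row 7: (7,1)1 2/2 · (7,3)2 1/3 · (7,4)2 3/4 · (7,5)2 2/2
Sum over 26 students: 2/2 + 3/4 + 4/5 + 4/5 + 3/3 + 3/6 + 1/7 + 5/6 + 4/4 + 2/3 + 3/4 + 4/5 + 3/3 + 4/4 + 4/4 + 4/4 + 4/5 + 4/4 + 3/3 + 4/5 + 2/5 + 4/4 + 2/2 + 1/3 + 3/4 + 2/2 = 8873/420; mean = 8873/420 ÷ 26 = 8873/10920 = 0.812545… → 0.813.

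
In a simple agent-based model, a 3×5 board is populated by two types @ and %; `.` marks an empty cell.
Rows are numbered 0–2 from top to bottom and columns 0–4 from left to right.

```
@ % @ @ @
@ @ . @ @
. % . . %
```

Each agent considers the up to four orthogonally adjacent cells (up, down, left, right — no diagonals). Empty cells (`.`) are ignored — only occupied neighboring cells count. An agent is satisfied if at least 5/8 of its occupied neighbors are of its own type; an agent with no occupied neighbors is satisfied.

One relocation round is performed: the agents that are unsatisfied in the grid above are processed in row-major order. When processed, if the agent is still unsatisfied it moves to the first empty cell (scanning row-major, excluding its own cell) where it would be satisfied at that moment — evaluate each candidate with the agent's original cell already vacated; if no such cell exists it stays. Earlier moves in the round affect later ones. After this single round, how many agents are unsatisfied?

Initially unsatisfied (in order): (0,0), (0,1), (0,2), (1,1), (2,1), (2,4).
  (0,0) → (1,2).
  (0,1): no empty cell satisfies it; stays.
  (0,2): now satisfied by earlier moves; stays.
  (1,1): no empty cell satisfies it; stays.
  (2,1): no empty cell satisfies it; stays.
  (2,4): no empty cell satisfies it; stays.
Resulting grid:
. % @ @ @
@ @ @ @ @
. % . . %
Unsatisfied now: (0,1), (1,1), (2,1), (2,4).

4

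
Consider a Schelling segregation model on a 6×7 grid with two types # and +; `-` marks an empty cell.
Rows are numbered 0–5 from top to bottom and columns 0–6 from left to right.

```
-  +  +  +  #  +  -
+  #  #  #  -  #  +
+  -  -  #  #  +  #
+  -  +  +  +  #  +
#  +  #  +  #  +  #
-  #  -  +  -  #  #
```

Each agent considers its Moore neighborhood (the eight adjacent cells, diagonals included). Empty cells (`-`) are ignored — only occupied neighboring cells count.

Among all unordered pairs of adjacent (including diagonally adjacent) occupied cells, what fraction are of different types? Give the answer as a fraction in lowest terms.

Scan each occupied cell's neighbors to the right and below (and the two forward diagonals) so each pair is counted once.
Row 0: +(0,1)–+(0,2)= +(0,1)–#(1,1)≠ +(0,1)–#(1,2)≠ +(0,1)–+(1,0)= +(0,2)–+(0,3)= +(0,2)–#(1,2)≠ +(0,2)–#(1,3)≠ +(0,2)–#(1,1)≠ +(0,3)–#(0,4)≠ +(0,3)–#(1,3)≠ +(0,3)–#(1,2)≠ #(0,4)–+(0,5)≠ #(0,4)–#(1,5)= #(0,4)–#(1,3)= +(0,5)–#(1,5)≠ +(0,5)–+(1,6)=  → 10/16 unlike.
Row 1: +(1,0)–#(1,1)≠ +(1,0)–+(2,0)= #(1,1)–#(1,2)= #(1,1)–+(2,0)≠ #(1,2)–#(1,3)= #(1,2)–#(2,3)= #(1,3)–#(2,3)= #(1,3)–#(2,4)= #(1,5)–+(1,6)≠ #(1,5)–+(2,5)≠ #(1,5)–#(2,6)= #(1,5)–#(2,4)= +(1,6)–#(2,6)≠ +(1,6)–+(2,5)=  → 5/14 unlike.
Row 2: +(2,0)–+(3,0)= #(2,3)–#(2,4)= #(2,3)–+(3,3)≠ #(2,3)–+(3,4)≠ #(2,3)–+(3,2)≠ #(2,4)–+(2,5)≠ #(2,4)–+(3,4)≠ #(2,4)–#(3,5)= #(2,4)–+(3,3)≠ +(2,5)–#(2,6)≠ +(2,5)–#(3,5)≠ +(2,5)–+(3,6)= +(2,5)–+(3,4)= #(2,6)–+(3,6)≠ #(2,6)–#(3,5)=  → 9/15 unlike.
Row 3: +(3,0)–#(4,0)≠ +(3,0)–+(4,1)= +(3,2)–+(3,3)= +(3,2)–#(4,2)≠ +(3,2)–+(4,3)= +(3,2)–+(4,1)= +(3,3)–+(3,4)= +(3,3)–+(4,3)= +(3,3)–#(4,4)≠ +(3,3)–#(4,2)≠ +(3,4)–#(3,5)≠ +(3,4)–#(4,4)≠ +(3,4)–+(4,5)= +(3,4)–+(4,3)= #(3,5)–+(3,6)≠ #(3,5)–+(4,5)≠ #(3,5)–#(4,6)= #(3,5)–#(4,4)= +(3,6)–#(4,6)≠ +(3,6)–+(4,5)=  → 9/20 unlike.
Row 4: #(4,0)–+(4,1)≠ #(4,0)–#(5,1)= +(4,1)–#(4,2)≠ +(4,1)–#(5,1)≠ #(4,2)–+(4,3)≠ #(4,2)–+(5,3)≠ #(4,2)–#(5,1)= +(4,3)–#(4,4)≠ +(4,3)–+(5,3)= #(4,4)–+(4,5)≠ #(4,4)–#(5,5)= #(4,4)–+(5,3)≠ +(4,5)–#(4,6)≠ +(4,5)–#(5,5)≠ +(4,5)–#(5,6)≠ #(4,6)–#(5,6)= #(4,6)–#(5,5)=  → 11/17 unlike.
Row 5: #(5,5)–#(5,6)=  → 0/1 unlike.
Total adjacent occupied pairs: 83; unlike-type pairs: 44.
44/83 is already in lowest terms.

44/83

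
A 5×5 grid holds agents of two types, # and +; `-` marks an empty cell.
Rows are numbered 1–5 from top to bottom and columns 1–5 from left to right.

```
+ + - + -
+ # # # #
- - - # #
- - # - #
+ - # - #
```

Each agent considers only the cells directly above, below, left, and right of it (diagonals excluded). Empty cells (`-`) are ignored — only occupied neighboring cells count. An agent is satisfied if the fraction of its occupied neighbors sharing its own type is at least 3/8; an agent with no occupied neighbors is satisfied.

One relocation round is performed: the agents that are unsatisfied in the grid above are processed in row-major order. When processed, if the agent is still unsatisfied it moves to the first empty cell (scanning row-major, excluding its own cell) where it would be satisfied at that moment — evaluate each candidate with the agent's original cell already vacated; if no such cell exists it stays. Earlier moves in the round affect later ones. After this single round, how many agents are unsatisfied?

1

Initially unsatisfied (in order): (1,4), (2,2).
  (1,4) → (1,3).
  (2,2) → (1,4).
Resulting grid:
+ + + # -
+ - # # #
- - - # #
- - # - #
+ - # - #
Unsatisfied now: (1,3).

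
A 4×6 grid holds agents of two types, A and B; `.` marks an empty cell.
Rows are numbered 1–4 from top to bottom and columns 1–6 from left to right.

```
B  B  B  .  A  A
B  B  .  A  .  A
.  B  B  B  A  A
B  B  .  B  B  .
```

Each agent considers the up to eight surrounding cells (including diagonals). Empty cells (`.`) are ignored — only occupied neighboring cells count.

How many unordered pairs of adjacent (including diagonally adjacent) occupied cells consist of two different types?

Scan each occupied cell's neighbors to the right and below (and the two forward diagonals) so each pair is counted once.
Row 1: B(1,1)–B(1,2)= B(1,1)–B(2,1)= B(1,1)–B(2,2)= B(1,2)–B(1,3)= B(1,2)–B(2,2)= B(1,2)–B(2,1)= B(1,3)–A(2,4)≠ B(1,3)–B(2,2)= A(1,5)–A(1,6)= A(1,5)–A(2,6)= A(1,5)–A(2,4)= A(1,6)–A(2,6)=  → 1/12 unlike.
Row 2: B(2,1)–B(2,2)= B(2,1)–B(3,2)= B(2,2)–B(3,2)= B(2,2)–B(3,3)= A(2,4)–B(3,4)≠ A(2,4)–A(3,5)= A(2,4)–B(3,3)≠ A(2,6)–A(3,6)= A(2,6)–A(3,5)=  → 2/9 unlike.
Row 3: B(3,2)–B(3,3)= B(3,2)–B(4,2)= B(3,2)–B(4,1)= B(3,3)–B(3,4)= B(3,3)–B(4,4)= B(3,3)–B(4,2)= B(3,4)–A(3,5)≠ B(3,4)–B(4,4)= B(3,4)–B(4,5)= A(3,5)–A(3,6)= A(3,5)–B(4,5)≠ A(3,5)–B(4,4)≠ A(3,6)–B(4,5)≠  → 4/13 unlike.
Row 4: B(4,1)–B(4,2)= B(4,4)–B(4,5)=  → 0/2 unlike.
Total adjacent occupied pairs: 36; unlike-type pairs: 7.

7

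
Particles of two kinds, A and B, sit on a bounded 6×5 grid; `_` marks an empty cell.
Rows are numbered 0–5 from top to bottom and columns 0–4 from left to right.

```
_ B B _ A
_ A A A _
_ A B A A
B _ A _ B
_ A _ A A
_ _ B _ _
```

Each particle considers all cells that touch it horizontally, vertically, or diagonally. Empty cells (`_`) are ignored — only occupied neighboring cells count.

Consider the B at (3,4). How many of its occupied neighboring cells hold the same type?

0

Occupied neighbors of (3,4): (2,3)=A, (2,4)=A, (4,3)=A, (4,4)=A.
Same type (B): 0 of 4.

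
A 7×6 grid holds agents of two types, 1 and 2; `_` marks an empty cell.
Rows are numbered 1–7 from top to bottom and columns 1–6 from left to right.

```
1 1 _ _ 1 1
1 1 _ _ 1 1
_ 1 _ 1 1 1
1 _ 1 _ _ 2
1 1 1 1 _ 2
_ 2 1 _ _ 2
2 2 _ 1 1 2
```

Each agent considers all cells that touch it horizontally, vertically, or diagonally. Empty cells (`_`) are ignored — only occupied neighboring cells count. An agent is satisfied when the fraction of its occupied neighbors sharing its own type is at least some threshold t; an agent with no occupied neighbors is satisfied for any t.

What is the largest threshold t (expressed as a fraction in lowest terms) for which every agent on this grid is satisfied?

1/3

(1,1)1 3/3
(1,2)1 3/3
(1,5)1 3/3
(1,6)1 3/3
(2,1)1 4/4
(2,2)1 4/4
(2,5)1 6/6
(2,6)1 5/5
(3,2)1 4/4
(3,4)1 3/3
(3,5)1 4/5
(3,6)1 3/4
(4,1)1 3/3
(4,3)1 5/5
(4,6)2 1/3
(5,1)1 2/3
(5,2)1 5/6
(5,3)1 4/5
(5,4)1 3/3
(5,6)2 2/2
(6,2)2 2/6
(6,3)1 4/6
(6,6)2 2/3
(7,1)2 2/2
(7,2)2 2/3
(7,4)1 2/2
(7,5)1 1/3
(7,6)2 1/2
The smallest same-type fraction is 1/3 at (4,6), which reduces to 1/3. Any threshold above that leaves this agent unsatisfied.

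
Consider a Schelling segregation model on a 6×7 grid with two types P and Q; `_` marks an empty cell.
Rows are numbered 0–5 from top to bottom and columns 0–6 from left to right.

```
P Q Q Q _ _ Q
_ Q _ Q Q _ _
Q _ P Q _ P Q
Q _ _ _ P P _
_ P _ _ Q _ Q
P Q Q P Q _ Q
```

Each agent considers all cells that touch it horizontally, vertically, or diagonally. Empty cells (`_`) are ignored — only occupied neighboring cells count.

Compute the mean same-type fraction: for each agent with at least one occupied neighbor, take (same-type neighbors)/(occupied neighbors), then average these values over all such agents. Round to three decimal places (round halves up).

0.495

Row 0: (0,0)P 0/2 · (0,1)Q 2/3 · (0,2)Q 4/4 · (0,3)Q 3/3 · (0,6)Q — no occupied neighbors
Row 1: (1,1)Q 3/5 · (1,3)Q 4/5 · (1,4)Q 3/4
Row 2: (2,0)Q 2/2 · (2,2)P 0/3 · (2,3)Q 2/4 · (2,5)P 2/4 · (2,6)Q 0/2
Row 3: (3,0)Q 1/2 · (3,4)P 2/4 · (3,5)P 2/5
Row 4: (4,1)P 1/4 · (4,4)Q 1/4 · (4,6)Q 1/2
Row 5: (5,0)P 1/2 · (5,1)Q 1/3 · (5,2)Q 1/3 · (5,3)P 0/3 · (5,4)Q 1/2 · (5,6)Q 1/1
Sum over 24 agents: 0/2 + 2/3 + 4/4 + 3/3 + 3/5 + 4/5 + 3/4 + 2/2 + 0/3 + 2/4 + 2/4 + 0/2 + 1/2 + 2/4 + 2/5 + 1/4 + 1/4 + 1/2 + 1/2 + 1/3 + 1/3 + 0/3 + 1/2 + 1/1 = 713/60; mean = 713/60 ÷ 24 = 713/1440 = 0.495138… → 0.495.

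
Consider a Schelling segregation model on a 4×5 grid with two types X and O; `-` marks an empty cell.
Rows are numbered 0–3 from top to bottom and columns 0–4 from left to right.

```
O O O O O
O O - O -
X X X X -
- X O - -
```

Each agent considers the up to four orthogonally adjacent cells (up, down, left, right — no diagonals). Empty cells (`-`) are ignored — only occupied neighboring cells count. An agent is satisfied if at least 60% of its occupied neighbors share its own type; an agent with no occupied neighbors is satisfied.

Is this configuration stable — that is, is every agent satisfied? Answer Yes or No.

No

(0,0)O 2/2 ok
(0,1)O 3/3 ok
(0,2)O 2/2 ok
(0,3)O 3/3 ok
(0,4)O 1/1 ok
(1,0)O 2/3 ok
(1,1)O 2/3 ok
(1,3)O 1/2 unhappy
(2,0)X 1/2 unhappy
(2,1)X 3/4 ok
(2,2)X 2/3 ok
(2,3)X 1/2 unhappy
(3,1)X 1/2 unhappy
(3,2)O 0/2 unhappy
For instance (1,3) has only 1/2 same-type neighbors, below 3/5.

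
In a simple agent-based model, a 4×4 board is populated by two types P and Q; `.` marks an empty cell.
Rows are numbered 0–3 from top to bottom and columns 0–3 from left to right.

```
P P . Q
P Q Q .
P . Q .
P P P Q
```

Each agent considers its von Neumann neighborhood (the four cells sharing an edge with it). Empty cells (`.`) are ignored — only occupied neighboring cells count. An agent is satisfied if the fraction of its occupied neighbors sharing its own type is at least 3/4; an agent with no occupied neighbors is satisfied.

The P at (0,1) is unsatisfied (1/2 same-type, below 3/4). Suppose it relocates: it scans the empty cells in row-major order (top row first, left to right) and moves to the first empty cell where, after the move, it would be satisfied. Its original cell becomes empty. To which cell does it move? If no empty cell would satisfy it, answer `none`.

none

Vacating (0,1). Empty cells in order:
  (0,2): 0/2 same-type → still unsatisfied.
  (1,3): 0/2 same-type → still unsatisfied.
  (2,1): 2/4 same-type → still unsatisfied.
  (2,3): 0/2 same-type → still unsatisfied.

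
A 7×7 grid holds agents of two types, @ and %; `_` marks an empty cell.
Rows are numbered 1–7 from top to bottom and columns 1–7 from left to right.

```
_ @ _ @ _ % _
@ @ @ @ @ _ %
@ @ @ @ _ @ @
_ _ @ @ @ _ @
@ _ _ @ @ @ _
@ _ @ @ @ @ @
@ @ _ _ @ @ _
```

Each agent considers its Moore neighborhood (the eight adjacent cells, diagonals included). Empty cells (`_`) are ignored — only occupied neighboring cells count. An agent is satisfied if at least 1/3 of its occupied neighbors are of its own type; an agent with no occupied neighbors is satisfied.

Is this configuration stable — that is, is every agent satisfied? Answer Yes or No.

(1,2)@ 3/3 satisfied
(1,4)@ 3/3 satisfied
(1,6)% 1/2 satisfied
(2,1)@ 4/4 satisfied
(2,2)@ 6/6 satisfied
(2,3)@ 7/7 satisfied
(2,4)@ 5/5 satisfied
(2,5)@ 4/5 satisfied
(2,7)% 1/3 satisfied
(3,1)@ 3/3 satisfied
(3,2)@ 6/6 satisfied
(3,3)@ 7/7 satisfied
(3,4)@ 7/7 satisfied
(3,6)@ 4/5 satisfied
(3,7)@ 2/3 satisfied
(4,3)@ 5/5 satisfied
(4,4)@ 6/6 satisfied
(4,5)@ 6/6 satisfied
(4,7)@ 3/3 satisfied
(5,1)@ 1/1 satisfied
(5,4)@ 7/7 satisfied
(5,5)@ 7/7 satisfied
(5,6)@ 6/6 satisfied
(6,1)@ 3/3 satisfied
(6,3)@ 3/3 satisfied
(6,4)@ 5/5 satisfied
(6,5)@ 7/7 satisfied
(6,6)@ 6/6 satisfied
(6,7)@ 3/3 satisfied
(7,1)@ 2/2 satisfied
(7,2)@ 3/3 satisfied
(7,5)@ 4/4 satisfied
(7,6)@ 4/4 satisfied
All meet the threshold, so the configuration is stable.

Yes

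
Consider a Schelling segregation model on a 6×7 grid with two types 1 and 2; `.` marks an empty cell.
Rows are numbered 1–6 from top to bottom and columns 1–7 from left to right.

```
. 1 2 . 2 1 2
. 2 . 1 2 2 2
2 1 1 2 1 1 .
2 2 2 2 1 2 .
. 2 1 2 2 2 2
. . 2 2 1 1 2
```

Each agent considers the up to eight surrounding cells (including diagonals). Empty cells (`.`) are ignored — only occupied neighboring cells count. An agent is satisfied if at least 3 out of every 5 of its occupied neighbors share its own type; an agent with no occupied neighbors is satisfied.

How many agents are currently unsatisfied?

22

Row 1: (1,2)1 0/2 ✗ · (1,3)2 1/3 ✗ · (1,5)2 2/4 ✗ · (1,6)1 0/5 ✗ · (1,7)2 2/3 ✓
Row 2: (2,2)2 2/5 ✗ · (2,4)1 2/6 ✗ · (2,5)2 3/7 ✗ · (2,6)2 4/7 ✗ · (2,7)2 2/4 ✗
Row 3: (3,1)2 3/4 ✓ · (3,2)1 1/6 ✗ · (3,3)1 2/7 ✗ · (3,4)2 3/7 ✗ · (3,5)1 3/8 ✗ · (3,6)1 2/6 ✗
Row 4: (4,1)2 3/4 ✓ · (4,2)2 4/7 ✗ · (4,3)2 5/8 ✓ · (4,4)2 4/8 ✗ · (4,5)1 2/8 ✗ · (4,6)2 3/6 ✗
Row 5: (5,2)2 4/5 ✓ · (5,3)1 0/7 ✗ · (5,4)2 5/8 ✓ · (5,5)2 5/8 ✓ · (5,6)2 4/7 ✗ · (5,7)2 3/4 ✓
Row 6: (6,3)2 3/4 ✓ · (6,4)2 3/5 ✓ · (6,5)1 1/5 ✗ · (6,6)1 1/5 ✗ · (6,7)2 2/3 ✓
Unsatisfied: (1,2), (1,3), (1,5), (1,6), (2,2), (2,4), (2,5), (2,6), (2,7), (3,2), (3,3), (3,4), (3,5), (3,6), (4,2), (4,4), (4,5), (4,6), (5,3), (5,6), (6,5), (6,6) — 22 in total.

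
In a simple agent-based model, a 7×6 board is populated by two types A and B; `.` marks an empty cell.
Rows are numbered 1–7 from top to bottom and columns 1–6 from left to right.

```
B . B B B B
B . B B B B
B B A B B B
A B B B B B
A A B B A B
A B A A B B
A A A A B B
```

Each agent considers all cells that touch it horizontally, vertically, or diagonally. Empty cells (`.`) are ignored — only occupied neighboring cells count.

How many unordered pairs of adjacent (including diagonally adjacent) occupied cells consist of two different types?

Scan each occupied cell's neighbors to the right and below (and the two forward diagonals) so each pair is counted once.
Row 1: B(1,1)–B(2,1)= B(1,3)–B(1,4)= B(1,3)–B(2,3)= B(1,3)–B(2,4)= B(1,4)–B(1,5)= B(1,4)–B(2,4)= B(1,4)–B(2,5)= B(1,4)–B(2,3)= B(1,5)–B(1,6)= B(1,5)–B(2,5)= B(1,5)–B(2,6)= B(1,5)–B(2,4)= B(1,6)–B(2,6)= B(1,6)–B(2,5)=  → 0/14 unlike.
Row 2: B(2,1)–B(3,1)= B(2,1)–B(3,2)= B(2,3)–B(2,4)= B(2,3)–A(3,3)≠ B(2,3)–B(3,4)= B(2,3)–B(3,2)= B(2,4)–B(2,5)= B(2,4)–B(3,4)= B(2,4)–B(3,5)= B(2,4)–A(3,3)≠ B(2,5)–B(2,6)= B(2,5)–B(3,5)= B(2,5)–B(3,6)= B(2,5)–B(3,4)= B(2,6)–B(3,6)= B(2,6)–B(3,5)=  → 2/16 unlike.
Row 3: B(3,1)–B(3,2)= B(3,1)–A(4,1)≠ B(3,1)–B(4,2)= B(3,2)–A(3,3)≠ B(3,2)–B(4,2)= B(3,2)–B(4,3)= B(3,2)–A(4,1)≠ A(3,3)–B(3,4)≠ A(3,3)–B(4,3)≠ A(3,3)–B(4,4)≠ A(3,3)–B(4,2)≠ B(3,4)–B(3,5)= B(3,4)–B(4,4)= B(3,4)–B(4,5)= B(3,4)–B(4,3)= B(3,5)–B(3,6)= B(3,5)–B(4,5)= B(3,5)–B(4,6)= B(3,5)–B(4,4)= B(3,6)–B(4,6)= B(3,6)–B(4,5)=  → 7/21 unlike.
Row 4: A(4,1)–B(4,2)≠ A(4,1)–A(5,1)= A(4,1)–A(5,2)= B(4,2)–B(4,3)= B(4,2)–A(5,2)≠ B(4,2)–B(5,3)= B(4,2)–A(5,1)≠ B(4,3)–B(4,4)= B(4,3)–B(5,3)= B(4,3)–B(5,4)= B(4,3)–A(5,2)≠ B(4,4)–B(4,5)= B(4,4)–B(5,4)= B(4,4)–A(5,5)≠ B(4,4)–B(5,3)= B(4,5)–B(4,6)= B(4,5)–A(5,5)≠ B(4,5)–B(5,6)= B(4,5)–B(5,4)= B(4,6)–B(5,6)= B(4,6)–A(5,5)≠  → 7/21 unlike.
Row 5: A(5,1)–A(5,2)= A(5,1)–A(6,1)= A(5,1)–B(6,2)≠ A(5,2)–B(5,3)≠ A(5,2)–B(6,2)≠ A(5,2)–A(6,3)= A(5,2)–A(6,1)= B(5,3)–B(5,4)= B(5,3)–A(6,3)≠ B(5,3)–A(6,4)≠ B(5,3)–B(6,2)= B(5,4)–A(5,5)≠ B(5,4)–A(6,4)≠ B(5,4)–B(6,5)= B(5,4)–A(6,3)≠ A(5,5)–B(5,6)≠ A(5,5)–B(6,5)≠ A(5,5)–B(6,6)≠ A(5,5)–A(6,4)= B(5,6)–B(6,6)= B(5,6)–B(6,5)=  → 11/21 unlike.
Row 6: A(6,1)–B(6,2)≠ A(6,1)–A(7,1)= A(6,1)–A(7,2)= B(6,2)–A(6,3)≠ B(6,2)–A(7,2)≠ B(6,2)–A(7,3)≠ B(6,2)–A(7,1)≠ A(6,3)–A(6,4)= A(6,3)–A(7,3)= A(6,3)–A(7,4)= A(6,3)–A(7,2)= A(6,4)–B(6,5)≠ A(6,4)–A(7,4)= A(6,4)–B(7,5)≠ A(6,4)–A(7,3)= B(6,5)–B(6,6)= B(6,5)–B(7,5)= B(6,5)–B(7,6)= B(6,5)–A(7,4)≠ B(6,6)–B(7,6)= B(6,6)–B(7,5)=  → 8/21 unlike.
Row 7: A(7,1)–A(7,2)= A(7,2)–A(7,3)= A(7,3)–A(7,4)= A(7,4)–B(7,5)≠ B(7,5)–B(7,6)=  → 1/5 unlike.
Total adjacent occupied pairs: 119; unlike-type pairs: 36.

36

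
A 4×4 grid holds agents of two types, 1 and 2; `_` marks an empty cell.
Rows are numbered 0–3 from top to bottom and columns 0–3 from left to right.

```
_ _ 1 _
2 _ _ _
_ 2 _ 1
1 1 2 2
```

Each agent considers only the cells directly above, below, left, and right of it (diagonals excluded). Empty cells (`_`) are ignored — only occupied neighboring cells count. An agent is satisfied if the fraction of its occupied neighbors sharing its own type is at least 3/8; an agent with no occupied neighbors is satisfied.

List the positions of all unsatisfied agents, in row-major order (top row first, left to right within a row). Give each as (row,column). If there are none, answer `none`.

Row 0: (0,2)1 0/0 satisfied
Row 1: (1,0)2 0/0 satisfied
Row 2: (2,1)2 0/1 not · (2,3)1 0/1 not
Row 3: (3,0)1 1/1 satisfied · (3,1)1 1/3 not · (3,2)2 1/2 satisfied · (3,3)2 1/2 satisfied

(2,1), (2,3), (3,1)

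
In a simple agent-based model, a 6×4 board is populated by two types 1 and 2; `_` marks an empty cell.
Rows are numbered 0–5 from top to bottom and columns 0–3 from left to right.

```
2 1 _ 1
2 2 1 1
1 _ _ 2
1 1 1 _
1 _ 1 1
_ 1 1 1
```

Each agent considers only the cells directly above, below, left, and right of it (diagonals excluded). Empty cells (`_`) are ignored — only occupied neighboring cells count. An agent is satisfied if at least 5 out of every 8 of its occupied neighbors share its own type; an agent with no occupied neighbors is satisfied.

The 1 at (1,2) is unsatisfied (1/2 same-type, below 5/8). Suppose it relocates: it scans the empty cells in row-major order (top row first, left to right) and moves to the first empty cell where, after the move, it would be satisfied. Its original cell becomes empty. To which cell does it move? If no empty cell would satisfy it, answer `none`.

(0,2)

Vacating (1,2). Empty cells in order:
  (0,2): 2/2 same-type → satisfied — stop here.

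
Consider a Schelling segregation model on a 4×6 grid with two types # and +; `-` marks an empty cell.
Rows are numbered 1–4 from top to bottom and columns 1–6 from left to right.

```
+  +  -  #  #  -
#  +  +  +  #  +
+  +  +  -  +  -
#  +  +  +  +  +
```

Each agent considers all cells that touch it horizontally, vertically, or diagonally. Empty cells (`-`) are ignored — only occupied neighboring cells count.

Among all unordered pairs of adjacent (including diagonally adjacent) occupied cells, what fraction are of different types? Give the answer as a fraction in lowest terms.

Scan each occupied cell's neighbors to the right and below (and the two forward diagonals) so each pair is counted once.
Row 1: +(1,1)–+(1,2)= +(1,1)–#(2,1)≠ +(1,1)–+(2,2)= +(1,2)–+(2,2)= +(1,2)–+(2,3)= +(1,2)–#(2,1)≠ #(1,4)–#(1,5)= #(1,4)–+(2,4)≠ #(1,4)–#(2,5)= #(1,4)–+(2,3)≠ #(1,5)–#(2,5)= #(1,5)–+(2,6)≠ #(1,5)–+(2,4)≠  → 6/13 unlike.
Row 2: #(2,1)–+(2,2)≠ #(2,1)–+(3,1)≠ #(2,1)–+(3,2)≠ +(2,2)–+(2,3)= +(2,2)–+(3,2)= +(2,2)–+(3,3)= +(2,2)–+(3,1)= +(2,3)–+(2,4)= +(2,3)–+(3,3)= +(2,3)–+(3,2)= +(2,4)–#(2,5)≠ +(2,4)–+(3,5)= +(2,4)–+(3,3)= #(2,5)–+(2,6)≠ #(2,5)–+(3,5)≠ +(2,6)–+(3,5)=  → 6/16 unlike.
Row 3: +(3,1)–+(3,2)= +(3,1)–#(4,1)≠ +(3,1)–+(4,2)= +(3,2)–+(3,3)= +(3,2)–+(4,2)= +(3,2)–+(4,3)= +(3,2)–#(4,1)≠ +(3,3)–+(4,3)= +(3,3)–+(4,4)= +(3,3)–+(4,2)= +(3,5)–+(4,5)= +(3,5)–+(4,6)= +(3,5)–+(4,4)=  → 2/13 unlike.
Row 4: #(4,1)–+(4,2)≠ +(4,2)–+(4,3)= +(4,3)–+(4,4)= +(4,4)–+(4,5)= +(4,5)–+(4,6)=  → 1/5 unlike.
Total adjacent occupied pairs: 47; unlike-type pairs: 15.
15/47 is already in lowest terms.

15/47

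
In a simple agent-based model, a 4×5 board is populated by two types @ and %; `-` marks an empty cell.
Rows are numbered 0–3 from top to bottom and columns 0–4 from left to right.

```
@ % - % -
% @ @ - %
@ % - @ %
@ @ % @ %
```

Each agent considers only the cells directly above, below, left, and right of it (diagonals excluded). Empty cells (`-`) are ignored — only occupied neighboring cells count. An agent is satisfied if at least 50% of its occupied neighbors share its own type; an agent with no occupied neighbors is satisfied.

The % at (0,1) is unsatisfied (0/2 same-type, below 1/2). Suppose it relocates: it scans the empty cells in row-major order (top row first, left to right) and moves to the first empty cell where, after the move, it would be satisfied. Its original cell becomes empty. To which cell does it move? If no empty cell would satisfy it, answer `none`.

Vacating (0,1). Empty cells in order:
  (0,2): 1/2 same-type → satisfied — stop here.

(0,2)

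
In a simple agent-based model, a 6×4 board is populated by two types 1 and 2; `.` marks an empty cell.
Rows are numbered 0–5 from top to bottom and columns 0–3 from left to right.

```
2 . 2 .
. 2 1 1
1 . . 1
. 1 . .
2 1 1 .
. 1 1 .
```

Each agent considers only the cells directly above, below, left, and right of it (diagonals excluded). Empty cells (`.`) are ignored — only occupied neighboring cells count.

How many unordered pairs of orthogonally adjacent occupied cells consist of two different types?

3

Scan each occupied cell's neighbors to the right and below so each pair is counted once.
Row 0: 2(0,2)–1(1,2)≠  → 1/1 unlike.
Row 1: 2(1,1)–1(1,2)≠ 1(1,2)–1(1,3)= 1(1,3)–1(2,3)=  → 1/3 unlike.
Row 3: 1(3,1)–1(4,1)=  → 0/1 unlike.
Row 4: 2(4,0)–1(4,1)≠ 1(4,1)–1(4,2)= 1(4,1)–1(5,1)= 1(4,2)–1(5,2)=  → 1/4 unlike.
Row 5: 1(5,1)–1(5,2)=  → 0/1 unlike.
Total adjacent occupied pairs: 10; unlike-type pairs: 3.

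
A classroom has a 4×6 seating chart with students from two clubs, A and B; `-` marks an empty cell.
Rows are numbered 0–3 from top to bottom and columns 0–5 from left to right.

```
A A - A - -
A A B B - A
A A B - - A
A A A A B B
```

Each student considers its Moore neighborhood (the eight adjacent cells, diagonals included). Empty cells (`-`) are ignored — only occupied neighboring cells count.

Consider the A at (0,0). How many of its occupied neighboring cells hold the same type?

3

Occupied neighbors of (0,0): (0,1)=A, (1,0)=A, (1,1)=A.
Same type (A): 3 of 3.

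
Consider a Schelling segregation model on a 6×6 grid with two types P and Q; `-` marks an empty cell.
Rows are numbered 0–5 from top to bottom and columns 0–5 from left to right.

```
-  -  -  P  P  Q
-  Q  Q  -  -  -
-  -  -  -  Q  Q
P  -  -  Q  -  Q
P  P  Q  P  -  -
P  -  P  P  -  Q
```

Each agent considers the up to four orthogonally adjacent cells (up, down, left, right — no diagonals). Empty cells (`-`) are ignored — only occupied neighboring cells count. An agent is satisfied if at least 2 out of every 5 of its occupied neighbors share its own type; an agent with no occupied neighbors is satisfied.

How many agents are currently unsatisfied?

(0,3)P 1/1 ✓
(0,4)P 1/2 ✓
(0,5)Q 0/1 ✗
(1,1)Q 1/1 ✓
(1,2)Q 1/1 ✓
(2,4)Q 1/1 ✓
(2,5)Q 2/2 ✓
(3,0)P 1/1 ✓
(3,3)Q 0/1 ✗
(3,5)Q 1/1 ✓
(4,0)P 3/3 ✓
(4,1)P 1/2 ✓
(4,2)Q 0/3 ✗
(4,3)P 1/3 ✗
(5,0)P 1/1 ✓
(5,2)P 1/2 ✓
(5,3)P 2/2 ✓
(5,5)Q 0/0 ✓
Unsatisfied: (0,5), (3,3), (4,2), (4,3) — 4 in total.

4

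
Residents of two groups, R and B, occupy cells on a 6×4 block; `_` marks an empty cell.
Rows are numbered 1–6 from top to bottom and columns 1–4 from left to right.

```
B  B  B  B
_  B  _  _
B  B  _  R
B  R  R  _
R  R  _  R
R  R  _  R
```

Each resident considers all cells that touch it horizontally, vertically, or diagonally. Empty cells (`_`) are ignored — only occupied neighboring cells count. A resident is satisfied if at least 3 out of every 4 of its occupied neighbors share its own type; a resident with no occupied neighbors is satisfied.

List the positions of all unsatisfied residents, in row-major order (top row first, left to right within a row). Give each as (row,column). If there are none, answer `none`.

(1,1)B 2/2 ✓
(1,2)B 3/3 ✓
(1,3)B 3/3 ✓
(1,4)B 1/1 ✓
(2,2)B 5/5 ✓
(3,1)B 3/4 ✓
(3,2)B 3/5 ✗
(3,4)R 1/1 ✓
(4,1)B 2/5 ✗
(4,2)R 3/6 ✗
(4,3)R 4/5 ✓
(5,1)R 4/5 ✓
(5,2)R 5/6 ✓
(5,4)R 2/2 ✓
(6,1)R 3/3 ✓
(6,2)R 3/3 ✓
(6,4)R 1/1 ✓

(3,2), (4,1), (4,2)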